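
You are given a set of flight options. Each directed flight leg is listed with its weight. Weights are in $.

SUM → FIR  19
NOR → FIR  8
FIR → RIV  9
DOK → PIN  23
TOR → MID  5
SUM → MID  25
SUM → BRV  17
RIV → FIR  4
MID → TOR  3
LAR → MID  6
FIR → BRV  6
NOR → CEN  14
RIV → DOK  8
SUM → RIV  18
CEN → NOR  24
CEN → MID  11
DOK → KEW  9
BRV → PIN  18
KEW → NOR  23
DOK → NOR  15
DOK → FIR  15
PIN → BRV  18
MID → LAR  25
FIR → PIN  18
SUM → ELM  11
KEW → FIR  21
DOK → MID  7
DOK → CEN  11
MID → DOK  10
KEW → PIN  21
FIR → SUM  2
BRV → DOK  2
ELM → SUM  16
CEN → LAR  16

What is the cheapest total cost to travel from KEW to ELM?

$34

Settle nodes by increasing distance from KEW:
KEW: 0
FIR: 21  (via KEW)
PIN: 21  (via KEW)
NOR: 23  (via KEW)
SUM: 23  (via FIR)
BRV: 27  (via FIR)
DOK: 29  (via BRV)
RIV: 30  (via FIR)
ELM: 34  (via SUM)
Shortest route: KEW → FIR → SUM → ELM = $34.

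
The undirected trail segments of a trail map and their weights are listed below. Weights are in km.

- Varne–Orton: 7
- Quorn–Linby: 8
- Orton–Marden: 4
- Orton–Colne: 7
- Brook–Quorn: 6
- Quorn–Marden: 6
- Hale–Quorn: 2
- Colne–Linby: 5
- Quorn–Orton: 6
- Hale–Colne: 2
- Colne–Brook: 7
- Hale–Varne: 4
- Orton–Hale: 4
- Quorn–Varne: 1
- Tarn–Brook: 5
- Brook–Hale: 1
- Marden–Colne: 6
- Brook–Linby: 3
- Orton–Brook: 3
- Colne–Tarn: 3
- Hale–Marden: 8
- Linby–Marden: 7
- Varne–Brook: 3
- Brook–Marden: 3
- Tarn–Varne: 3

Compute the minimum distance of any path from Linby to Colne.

5 km

Candidate routes:
Linby - Brook - Hale - Colne: 3+1+2 = 6
Linby - Brook - Varne - Quorn - Hale - Colne: 3+3+1+2+2 = 11
Linby - Colne: 5 = 5
Linby - Brook - Colne: 3+7 = 10
The minimum is 5 km via Linby - Colne.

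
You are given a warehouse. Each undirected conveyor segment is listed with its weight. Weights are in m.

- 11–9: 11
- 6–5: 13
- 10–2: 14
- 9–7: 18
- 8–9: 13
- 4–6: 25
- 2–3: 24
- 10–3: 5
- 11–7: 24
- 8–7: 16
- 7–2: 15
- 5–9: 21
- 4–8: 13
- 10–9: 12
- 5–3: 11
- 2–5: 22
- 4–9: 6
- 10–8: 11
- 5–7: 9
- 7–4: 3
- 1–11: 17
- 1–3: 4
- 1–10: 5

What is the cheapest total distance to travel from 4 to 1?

23 m

Settle nodes by increasing distance from 4:
4: 0
7: 3  (via 4)
9: 6  (via 4)
5: 12  (via 7)
8: 13  (via 4)
11: 17  (via 9)
2: 18  (via 7)
10: 18  (via 9)
1: 23  (via 10)
Shortest route: 4–9–10–1 = 23 m.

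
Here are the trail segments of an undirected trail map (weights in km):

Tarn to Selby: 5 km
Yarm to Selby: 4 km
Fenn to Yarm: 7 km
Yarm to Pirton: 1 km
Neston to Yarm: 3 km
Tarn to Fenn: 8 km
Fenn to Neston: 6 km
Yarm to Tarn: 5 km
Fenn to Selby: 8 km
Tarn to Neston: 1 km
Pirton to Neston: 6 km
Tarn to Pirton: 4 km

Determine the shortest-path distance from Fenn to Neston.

Running Dijkstra from Fenn:
Fenn: 0
Neston: 6  (via Fenn)
Shortest route: Fenn → Neston = 6 km.

6 km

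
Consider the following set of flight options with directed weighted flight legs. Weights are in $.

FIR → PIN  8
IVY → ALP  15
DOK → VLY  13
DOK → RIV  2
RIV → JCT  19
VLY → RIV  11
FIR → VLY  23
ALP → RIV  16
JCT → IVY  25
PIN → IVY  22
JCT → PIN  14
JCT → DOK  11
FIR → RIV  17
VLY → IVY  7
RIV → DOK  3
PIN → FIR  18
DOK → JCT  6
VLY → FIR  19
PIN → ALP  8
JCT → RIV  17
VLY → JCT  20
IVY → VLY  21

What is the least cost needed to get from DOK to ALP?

Enumerating some paths:
DOK - RIV - JCT - PIN - ALP: 2+19+14+8 = 43
DOK - JCT - PIN - ALP: 6+14+8 = 28
DOK - VLY - IVY - ALP: 13+7+15 = 35
The minimum is $28 via DOK - JCT - PIN - ALP.

$28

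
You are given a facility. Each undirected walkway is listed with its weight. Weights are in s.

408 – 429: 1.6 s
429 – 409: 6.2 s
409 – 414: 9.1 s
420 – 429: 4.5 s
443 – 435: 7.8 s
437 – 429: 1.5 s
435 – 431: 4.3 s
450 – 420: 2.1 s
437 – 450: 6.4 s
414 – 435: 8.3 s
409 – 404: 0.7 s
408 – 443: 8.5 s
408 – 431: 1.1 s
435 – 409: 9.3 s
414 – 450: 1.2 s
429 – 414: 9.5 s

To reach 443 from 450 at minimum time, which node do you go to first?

Enumerating some paths:
450 → 437 → 429 → 408 → 443: 6.4+1.5+1.6+8.5 = 18
450 → 420 → 429 → 408 → 443: 2.1+4.5+1.6+8.5 = 16.7
450 → 414 → 435 → 443: 1.2+8.3+7.8 = 17.3
450 → 414 → 429 → 408 → 443: 1.2+9.5+1.6+8.5 = 20.8
The minimum is 16.7 s via 450 → 420 → 429 → 408 → 443.
So from 450 the first move is to 420.

420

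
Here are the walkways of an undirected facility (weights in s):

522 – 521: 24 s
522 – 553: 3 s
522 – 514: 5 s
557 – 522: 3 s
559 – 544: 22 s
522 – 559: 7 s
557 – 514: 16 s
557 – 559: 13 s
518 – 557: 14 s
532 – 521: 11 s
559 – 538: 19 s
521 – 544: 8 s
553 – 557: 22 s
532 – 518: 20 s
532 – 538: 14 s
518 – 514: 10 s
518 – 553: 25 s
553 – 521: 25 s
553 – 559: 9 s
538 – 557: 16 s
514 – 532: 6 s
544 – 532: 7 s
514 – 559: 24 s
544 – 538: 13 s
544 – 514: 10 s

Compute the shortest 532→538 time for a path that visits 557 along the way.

Shortest 532→557: 532–514–522–557 = 14
Best 557 to 538: 557–538 costing 16
Total via 557: 14 + 16 = 30 s.

30 s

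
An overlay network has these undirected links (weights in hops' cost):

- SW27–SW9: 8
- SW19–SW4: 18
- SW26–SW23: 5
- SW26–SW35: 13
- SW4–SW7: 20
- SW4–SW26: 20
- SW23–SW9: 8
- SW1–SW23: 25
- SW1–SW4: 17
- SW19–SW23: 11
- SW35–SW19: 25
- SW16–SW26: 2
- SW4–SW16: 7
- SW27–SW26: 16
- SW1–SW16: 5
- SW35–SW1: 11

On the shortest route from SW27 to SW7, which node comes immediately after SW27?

Compare a few routes:
SW27 → SW9 → SW23 → SW26 → SW16 → SW4 → SW7: 8+8+5+2+7+20 = 50
SW27 → SW26 → SW16 → SW4 → SW7: 16+2+7+20 = 45
The minimum is 45 hops' cost via SW27 → SW26 → SW16 → SW4 → SW7.
So from SW27 the first move is to SW26.

SW26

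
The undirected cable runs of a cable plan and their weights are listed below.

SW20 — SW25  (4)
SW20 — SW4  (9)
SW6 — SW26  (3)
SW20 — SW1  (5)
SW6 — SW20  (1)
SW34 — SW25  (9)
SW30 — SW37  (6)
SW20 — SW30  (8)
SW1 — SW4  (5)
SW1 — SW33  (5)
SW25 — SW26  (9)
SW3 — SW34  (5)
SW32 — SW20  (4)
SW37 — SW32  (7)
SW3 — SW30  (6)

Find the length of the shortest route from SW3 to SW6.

Shortest distances from SW3:
SW3: 0
SW34: 5  (via SW3)
SW30: 6  (via SW3)
SW37: 12  (via SW30)
SW25: 14  (via SW34)
SW20: 14  (via SW30)
SW6: 15  (via SW20)
Shortest route: SW3 → SW30 → SW20 → SW6 = 15.

15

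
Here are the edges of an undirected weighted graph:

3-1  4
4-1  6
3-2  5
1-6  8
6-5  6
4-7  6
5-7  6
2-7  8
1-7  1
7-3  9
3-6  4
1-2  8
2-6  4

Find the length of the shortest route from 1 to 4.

Shortest distances from 1:
1: 0
7: 1  (via 1)
3: 4  (via 1)
4: 6  (via 1)
Shortest route: 1 → 4 = 6.

6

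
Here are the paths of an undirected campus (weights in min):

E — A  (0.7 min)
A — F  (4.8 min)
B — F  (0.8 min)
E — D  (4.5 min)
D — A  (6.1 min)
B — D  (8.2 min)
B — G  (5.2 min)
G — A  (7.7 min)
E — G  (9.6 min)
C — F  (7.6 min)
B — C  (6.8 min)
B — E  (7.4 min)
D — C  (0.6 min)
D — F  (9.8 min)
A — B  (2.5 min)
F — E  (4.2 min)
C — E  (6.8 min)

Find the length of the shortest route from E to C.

Shortest distances from E:
E: 0
A: 0.7  (via E)
B: 3.2  (via A)
F: 4  (via B)
D: 4.5  (via E)
C: 5.1  (via D)
Shortest route: E → D → C = 5.1 min.

5.1 min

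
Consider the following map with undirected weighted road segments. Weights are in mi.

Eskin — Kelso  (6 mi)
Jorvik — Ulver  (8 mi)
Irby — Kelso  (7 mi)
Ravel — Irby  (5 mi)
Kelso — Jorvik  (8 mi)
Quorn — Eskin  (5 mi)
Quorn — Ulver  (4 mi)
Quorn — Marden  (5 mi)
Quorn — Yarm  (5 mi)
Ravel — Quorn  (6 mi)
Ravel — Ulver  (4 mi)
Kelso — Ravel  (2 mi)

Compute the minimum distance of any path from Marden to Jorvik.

17 mi

Settle nodes by increasing distance from Marden:
Marden: 0
Quorn: 5  (via Marden)
Ulver: 9  (via Quorn)
Eskin: 10  (via Quorn)
Yarm: 10  (via Quorn)
Ravel: 11  (via Quorn)
Kelso: 13  (via Ravel)
Irby: 16  (via Ravel)
Jorvik: 17  (via Ulver)
Shortest route: Marden–Quorn–Ulver–Jorvik = 17 mi.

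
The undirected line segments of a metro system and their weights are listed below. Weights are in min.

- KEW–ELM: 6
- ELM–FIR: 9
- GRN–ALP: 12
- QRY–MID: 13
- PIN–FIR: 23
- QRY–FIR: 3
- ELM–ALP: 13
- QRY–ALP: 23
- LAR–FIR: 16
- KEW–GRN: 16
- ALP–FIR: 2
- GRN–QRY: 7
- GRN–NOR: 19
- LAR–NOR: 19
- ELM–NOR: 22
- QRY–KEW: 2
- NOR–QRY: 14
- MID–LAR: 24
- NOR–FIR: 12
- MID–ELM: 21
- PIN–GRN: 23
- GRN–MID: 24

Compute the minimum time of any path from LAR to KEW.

21 min

Shortest distances from LAR:
LAR: 0
FIR: 16  (via LAR)
ALP: 18  (via FIR)
NOR: 19  (via LAR)
QRY: 19  (via FIR)
KEW: 21  (via QRY)
Shortest route: LAR–FIR–QRY–KEW = 21 min.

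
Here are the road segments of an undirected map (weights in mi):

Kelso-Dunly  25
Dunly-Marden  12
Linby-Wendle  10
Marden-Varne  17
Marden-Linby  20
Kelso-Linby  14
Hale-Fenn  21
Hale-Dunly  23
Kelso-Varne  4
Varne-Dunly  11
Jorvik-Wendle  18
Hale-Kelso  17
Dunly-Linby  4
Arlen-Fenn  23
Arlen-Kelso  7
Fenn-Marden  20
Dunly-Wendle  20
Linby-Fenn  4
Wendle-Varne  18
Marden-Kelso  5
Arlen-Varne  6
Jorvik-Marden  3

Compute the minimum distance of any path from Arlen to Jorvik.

15 mi

Shortest distances from Arlen:
Arlen: 0
Varne: 6  (via Arlen)
Kelso: 7  (via Arlen)
Marden: 12  (via Kelso)
Jorvik: 15  (via Marden)
Shortest route: Arlen–Kelso–Marden–Jorvik = 15 mi.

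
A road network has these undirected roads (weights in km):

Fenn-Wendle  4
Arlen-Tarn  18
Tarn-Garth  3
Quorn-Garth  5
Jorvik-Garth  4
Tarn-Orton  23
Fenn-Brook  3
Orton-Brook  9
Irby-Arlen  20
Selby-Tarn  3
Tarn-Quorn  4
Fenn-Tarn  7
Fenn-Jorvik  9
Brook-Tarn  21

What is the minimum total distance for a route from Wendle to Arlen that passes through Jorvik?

Best Wendle to Jorvik: Wendle → Fenn → Jorvik costing 13
Best Jorvik to Arlen: Jorvik → Garth → Tarn → Arlen costing 25
Total via Jorvik: 13 + 25 = 38 km.

38 km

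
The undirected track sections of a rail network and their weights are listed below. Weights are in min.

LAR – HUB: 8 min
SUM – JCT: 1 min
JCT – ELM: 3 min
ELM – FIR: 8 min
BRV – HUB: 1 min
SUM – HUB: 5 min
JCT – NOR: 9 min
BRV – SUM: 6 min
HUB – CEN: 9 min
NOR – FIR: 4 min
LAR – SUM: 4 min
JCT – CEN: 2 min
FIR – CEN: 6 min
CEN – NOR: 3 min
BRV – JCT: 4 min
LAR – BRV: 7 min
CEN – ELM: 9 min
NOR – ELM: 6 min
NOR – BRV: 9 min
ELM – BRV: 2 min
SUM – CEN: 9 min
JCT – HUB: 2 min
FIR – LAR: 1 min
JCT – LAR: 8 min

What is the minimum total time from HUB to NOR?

Compare a few routes:
HUB–BRV–ELM–NOR: 1+2+6 = 9
HUB–JCT–CEN–NOR: 2+2+3 = 7
Cheapest is HUB–JCT–CEN–NOR at 7 min.

7 min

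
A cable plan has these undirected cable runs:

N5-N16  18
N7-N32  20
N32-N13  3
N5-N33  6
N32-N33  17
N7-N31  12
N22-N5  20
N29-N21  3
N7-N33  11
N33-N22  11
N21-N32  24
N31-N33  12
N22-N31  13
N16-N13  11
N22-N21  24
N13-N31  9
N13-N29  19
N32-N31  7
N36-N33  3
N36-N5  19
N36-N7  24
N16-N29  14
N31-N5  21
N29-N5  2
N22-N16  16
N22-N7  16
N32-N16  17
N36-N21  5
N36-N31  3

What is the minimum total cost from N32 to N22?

20

Enumerating some paths:
N32 → N31 → N22: 7+13 = 20
N32 → N31 → N36 → N33 → N22: 7+3+3+11 = 24
The minimum is 20 via N32 → N31 → N22.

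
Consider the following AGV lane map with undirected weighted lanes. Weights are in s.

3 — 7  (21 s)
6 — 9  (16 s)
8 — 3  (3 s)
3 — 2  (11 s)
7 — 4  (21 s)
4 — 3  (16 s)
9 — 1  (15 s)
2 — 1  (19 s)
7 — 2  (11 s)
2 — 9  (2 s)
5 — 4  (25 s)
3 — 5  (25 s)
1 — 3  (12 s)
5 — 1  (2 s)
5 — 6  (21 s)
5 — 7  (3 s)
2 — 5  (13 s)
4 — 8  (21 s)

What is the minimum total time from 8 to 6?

Shortest distances from 8:
8: 0
3: 3  (via 8)
2: 14  (via 3)
1: 15  (via 3)
9: 16  (via 2)
5: 17  (via 1)
4: 19  (via 3)
7: 20  (via 5)
6: 32  (via 9)
Shortest route: 8–3–2–9–6 = 32 s.

32 s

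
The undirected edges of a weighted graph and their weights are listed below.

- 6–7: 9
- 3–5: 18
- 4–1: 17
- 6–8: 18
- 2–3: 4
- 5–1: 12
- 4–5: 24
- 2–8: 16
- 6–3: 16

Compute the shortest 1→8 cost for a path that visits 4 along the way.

79

Best 1 to 4: 1 → 4 costing 17
Best 4 to 8: 4 → 5 → 3 → 2 → 8 costing 62
Total via 4: 17 + 62 = 79.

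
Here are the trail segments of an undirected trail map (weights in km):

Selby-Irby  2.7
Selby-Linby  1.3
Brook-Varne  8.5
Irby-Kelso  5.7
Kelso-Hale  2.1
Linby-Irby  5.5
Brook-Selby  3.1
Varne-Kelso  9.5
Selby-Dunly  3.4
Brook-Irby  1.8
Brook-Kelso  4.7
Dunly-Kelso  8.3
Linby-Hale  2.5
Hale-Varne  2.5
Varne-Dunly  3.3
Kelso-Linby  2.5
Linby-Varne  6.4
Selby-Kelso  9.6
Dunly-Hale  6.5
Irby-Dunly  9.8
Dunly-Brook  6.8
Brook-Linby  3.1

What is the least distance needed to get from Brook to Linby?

3.1 km

Compare a few routes:
Brook - Irby - Selby - Linby: 1.8+2.7+1.3 = 5.8
Brook - Linby: 3.1 = 3.1
Brook - Selby - Linby: 3.1+1.3 = 4.4
The minimum is 3.1 km via Brook - Linby.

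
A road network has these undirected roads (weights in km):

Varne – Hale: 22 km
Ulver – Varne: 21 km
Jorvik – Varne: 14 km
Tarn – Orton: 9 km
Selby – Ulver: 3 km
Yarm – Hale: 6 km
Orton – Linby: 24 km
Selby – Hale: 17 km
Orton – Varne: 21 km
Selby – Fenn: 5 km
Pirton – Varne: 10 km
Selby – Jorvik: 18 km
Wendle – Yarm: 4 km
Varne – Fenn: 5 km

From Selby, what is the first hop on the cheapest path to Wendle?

Hale

Compare a few routes:
Selby → Hale → Yarm → Wendle: 17+6+4 = 27
Selby → Fenn → Varne → Hale → Yarm → Wendle: 5+5+22+6+4 = 42
Cheapest is Selby → Hale → Yarm → Wendle at 27 km.
So from Selby the first move is to Hale.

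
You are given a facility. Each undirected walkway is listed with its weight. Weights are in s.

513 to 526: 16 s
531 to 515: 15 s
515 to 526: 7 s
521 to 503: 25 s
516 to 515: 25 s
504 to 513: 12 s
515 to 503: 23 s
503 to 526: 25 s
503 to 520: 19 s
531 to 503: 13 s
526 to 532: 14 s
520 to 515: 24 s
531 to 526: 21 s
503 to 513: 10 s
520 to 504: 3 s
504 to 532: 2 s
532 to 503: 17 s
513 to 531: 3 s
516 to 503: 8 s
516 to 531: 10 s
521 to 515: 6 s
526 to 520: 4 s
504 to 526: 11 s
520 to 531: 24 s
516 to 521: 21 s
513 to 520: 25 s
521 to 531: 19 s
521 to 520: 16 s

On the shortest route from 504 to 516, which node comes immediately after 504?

Compare a few routes:
504 → 532 → 503 → 516: 2+17+8 = 27
504 → 513 → 531 → 516: 12+3+10 = 25
504 → 520 → 503 → 516: 3+19+8 = 30
The minimum is 25 s via 504 → 513 → 531 → 516.
So from 504 the first move is to 513.

513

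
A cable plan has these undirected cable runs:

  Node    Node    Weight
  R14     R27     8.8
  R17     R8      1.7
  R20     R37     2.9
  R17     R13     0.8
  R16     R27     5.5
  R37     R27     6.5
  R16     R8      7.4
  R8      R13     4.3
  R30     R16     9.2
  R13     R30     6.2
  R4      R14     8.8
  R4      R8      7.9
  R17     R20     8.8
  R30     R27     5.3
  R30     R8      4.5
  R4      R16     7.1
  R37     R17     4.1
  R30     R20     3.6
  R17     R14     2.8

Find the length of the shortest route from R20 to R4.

Candidate routes:
R20 - R30 - R8 - R4: 3.6+4.5+7.9 = 16
R20 - R17 - R8 - R4: 8.8+1.7+7.9 = 18.4
R20 - R37 - R17 - R8 - R4: 2.9+4.1+1.7+7.9 = 16.6
The minimum is 16 via R20 - R30 - R8 - R4.

16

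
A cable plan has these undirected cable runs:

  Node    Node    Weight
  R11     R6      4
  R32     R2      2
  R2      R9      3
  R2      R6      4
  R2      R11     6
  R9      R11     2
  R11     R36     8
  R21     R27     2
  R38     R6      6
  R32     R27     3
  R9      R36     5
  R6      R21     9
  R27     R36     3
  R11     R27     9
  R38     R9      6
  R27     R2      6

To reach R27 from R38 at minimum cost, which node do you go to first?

R9

Enumerating some paths:
R38 → R9 → R2 → R27: 6+3+6 = 15
R38 → R9 → R36 → R27: 6+5+3 = 14
The minimum is 14 via R38 → R9 → R36 → R27.
So from R38 the first move is to R9.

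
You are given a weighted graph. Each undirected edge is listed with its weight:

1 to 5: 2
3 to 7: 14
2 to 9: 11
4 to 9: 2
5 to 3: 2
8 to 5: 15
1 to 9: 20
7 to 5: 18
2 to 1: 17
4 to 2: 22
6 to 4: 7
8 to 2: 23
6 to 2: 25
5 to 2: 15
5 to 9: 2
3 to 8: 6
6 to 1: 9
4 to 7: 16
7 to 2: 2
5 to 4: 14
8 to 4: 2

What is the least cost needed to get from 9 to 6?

9

Settle nodes by increasing distance from 9:
9: 0
4: 2  (via 9)
5: 2  (via 9)
1: 4  (via 5)
3: 4  (via 5)
8: 4  (via 4)
6: 9  (via 4)
Shortest route: 9–4–6 = 9.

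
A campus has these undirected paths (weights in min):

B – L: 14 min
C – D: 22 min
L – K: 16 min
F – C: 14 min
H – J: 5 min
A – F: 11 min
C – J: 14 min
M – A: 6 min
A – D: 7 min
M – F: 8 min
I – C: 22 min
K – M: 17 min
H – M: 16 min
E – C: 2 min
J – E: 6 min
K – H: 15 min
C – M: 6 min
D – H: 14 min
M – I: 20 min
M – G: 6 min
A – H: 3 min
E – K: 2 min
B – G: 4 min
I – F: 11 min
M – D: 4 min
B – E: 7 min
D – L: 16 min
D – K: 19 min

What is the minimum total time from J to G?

17 min

Running Dijkstra from J:
J: 0
H: 5  (via J)
E: 6  (via J)
A: 8  (via H)
C: 8  (via E)
K: 8  (via E)
B: 13  (via E)
M: 14  (via A)
D: 15  (via A)
G: 17  (via B)
Shortest route: J–E–B–G = 17 min.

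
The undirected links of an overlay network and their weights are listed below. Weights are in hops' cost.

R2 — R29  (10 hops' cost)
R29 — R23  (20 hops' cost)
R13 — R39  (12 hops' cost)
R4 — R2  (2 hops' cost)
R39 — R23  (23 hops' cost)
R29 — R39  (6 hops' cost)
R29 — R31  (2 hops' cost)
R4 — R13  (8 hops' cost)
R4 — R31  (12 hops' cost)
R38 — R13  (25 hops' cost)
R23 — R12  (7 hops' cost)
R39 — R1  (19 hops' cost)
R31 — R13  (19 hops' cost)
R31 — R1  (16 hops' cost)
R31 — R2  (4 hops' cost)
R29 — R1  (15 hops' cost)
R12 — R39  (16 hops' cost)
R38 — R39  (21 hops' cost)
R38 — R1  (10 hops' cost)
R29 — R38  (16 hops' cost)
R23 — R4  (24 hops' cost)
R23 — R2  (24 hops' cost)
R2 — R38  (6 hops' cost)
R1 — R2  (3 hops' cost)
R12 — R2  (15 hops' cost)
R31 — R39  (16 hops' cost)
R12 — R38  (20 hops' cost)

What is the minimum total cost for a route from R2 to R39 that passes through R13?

Best R2 to R13: R2–R4–R13 costing 10
Best R13 to R39: R13–R39 costing 12
Total via R13: 10 + 12 = 22 hops' cost.

22 hops' cost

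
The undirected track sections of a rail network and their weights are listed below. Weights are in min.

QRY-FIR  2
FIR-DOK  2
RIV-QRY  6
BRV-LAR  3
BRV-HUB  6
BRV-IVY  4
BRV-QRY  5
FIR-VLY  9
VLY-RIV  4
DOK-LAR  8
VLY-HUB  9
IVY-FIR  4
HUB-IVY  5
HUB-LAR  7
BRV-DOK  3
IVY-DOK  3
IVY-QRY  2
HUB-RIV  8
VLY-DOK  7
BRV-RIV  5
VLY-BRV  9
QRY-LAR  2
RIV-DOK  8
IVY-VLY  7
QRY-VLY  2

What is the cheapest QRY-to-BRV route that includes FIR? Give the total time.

Best QRY to FIR: QRY–FIR costing 2
Best FIR to BRV: FIR–DOK–BRV costing 5
Total via FIR: 2 + 5 = 7 min.

7 min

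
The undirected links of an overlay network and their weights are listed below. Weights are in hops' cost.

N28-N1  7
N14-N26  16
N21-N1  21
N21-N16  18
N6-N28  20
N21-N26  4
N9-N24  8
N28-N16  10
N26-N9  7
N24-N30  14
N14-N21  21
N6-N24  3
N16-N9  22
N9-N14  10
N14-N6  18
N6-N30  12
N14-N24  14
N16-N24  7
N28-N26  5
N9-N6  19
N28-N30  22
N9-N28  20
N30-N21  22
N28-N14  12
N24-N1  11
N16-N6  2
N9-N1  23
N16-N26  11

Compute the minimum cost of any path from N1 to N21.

16 hops' cost

Compare a few routes:
N1 - N21: 21 = 21
N1 - N28 - N26 - N21: 7+5+4 = 16
N1 - N24 - N6 - N16 - N26 - N21: 11+3+2+11+4 = 31
N1 - N24 - N9 - N26 - N21: 11+8+7+4 = 30
The minimum is 16 hops' cost via N1 - N28 - N26 - N21.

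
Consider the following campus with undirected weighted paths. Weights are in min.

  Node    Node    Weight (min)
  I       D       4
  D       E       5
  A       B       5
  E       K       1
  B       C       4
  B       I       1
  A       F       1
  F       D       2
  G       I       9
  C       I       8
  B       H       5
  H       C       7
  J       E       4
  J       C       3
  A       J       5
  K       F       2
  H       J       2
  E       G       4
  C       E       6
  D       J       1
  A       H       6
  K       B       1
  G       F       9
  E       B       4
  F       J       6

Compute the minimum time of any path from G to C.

Compare a few routes:
G–E–K–F–D–J–C: 4+1+2+2+1+3 = 13
G–E–J–C: 4+4+3 = 11
G–E–B–C: 4+4+4 = 12
G–E–C: 4+6 = 10
Cheapest is G–E–C at 10 min.

10 min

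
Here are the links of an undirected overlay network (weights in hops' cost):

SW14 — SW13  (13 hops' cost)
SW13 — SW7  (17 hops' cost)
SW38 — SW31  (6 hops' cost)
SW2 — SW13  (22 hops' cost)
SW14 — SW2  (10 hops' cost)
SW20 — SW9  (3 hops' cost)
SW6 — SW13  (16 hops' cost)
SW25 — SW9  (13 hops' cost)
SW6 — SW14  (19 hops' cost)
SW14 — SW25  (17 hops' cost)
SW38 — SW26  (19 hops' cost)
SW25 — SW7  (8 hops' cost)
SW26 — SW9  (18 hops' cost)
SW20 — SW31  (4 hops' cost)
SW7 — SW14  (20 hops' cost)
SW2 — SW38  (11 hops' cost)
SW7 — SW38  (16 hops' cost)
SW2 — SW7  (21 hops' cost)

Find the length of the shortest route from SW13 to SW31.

Running Dijkstra from SW13:
SW13: 0
SW14: 13  (via SW13)
SW6: 16  (via SW13)
SW7: 17  (via SW13)
SW2: 22  (via SW13)
SW25: 25  (via SW7)
SW38: 33  (via SW7)
SW9: 38  (via SW25)
SW31: 39  (via SW38)
Shortest route: SW13 → SW7 → SW38 → SW31 = 39 hops' cost.

39 hops' cost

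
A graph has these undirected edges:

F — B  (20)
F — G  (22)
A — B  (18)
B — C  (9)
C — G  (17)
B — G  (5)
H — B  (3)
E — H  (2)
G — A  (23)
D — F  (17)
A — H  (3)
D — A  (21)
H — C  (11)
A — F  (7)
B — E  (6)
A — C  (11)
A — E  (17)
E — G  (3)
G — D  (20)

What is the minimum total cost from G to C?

Enumerating some paths:
G–C: 17 = 17
G–E–H–C: 3+2+11 = 16
G–B–C: 5+9 = 14
The minimum is 14 via G–B–C.

14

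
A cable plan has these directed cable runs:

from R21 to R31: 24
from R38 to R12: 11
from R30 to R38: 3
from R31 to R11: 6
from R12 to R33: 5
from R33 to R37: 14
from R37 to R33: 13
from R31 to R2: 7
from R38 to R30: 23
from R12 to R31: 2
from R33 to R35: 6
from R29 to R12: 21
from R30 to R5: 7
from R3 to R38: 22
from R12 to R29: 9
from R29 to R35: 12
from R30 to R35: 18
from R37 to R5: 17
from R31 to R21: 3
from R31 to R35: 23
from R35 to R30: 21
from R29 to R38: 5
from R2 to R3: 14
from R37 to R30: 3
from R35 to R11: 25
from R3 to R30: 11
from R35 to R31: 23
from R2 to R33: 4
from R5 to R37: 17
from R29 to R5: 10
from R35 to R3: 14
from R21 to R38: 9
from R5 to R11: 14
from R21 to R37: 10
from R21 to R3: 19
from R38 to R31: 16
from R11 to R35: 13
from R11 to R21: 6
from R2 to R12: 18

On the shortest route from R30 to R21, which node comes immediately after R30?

Candidate routes:
R30 → R38 → R31 → R21: 3+16+3 = 22
R30 → R38 → R12 → R31 → R21: 3+11+2+3 = 19
The minimum is 19 via R30 → R38 → R12 → R31 → R21.
So from R30 the first move is to R38.

R38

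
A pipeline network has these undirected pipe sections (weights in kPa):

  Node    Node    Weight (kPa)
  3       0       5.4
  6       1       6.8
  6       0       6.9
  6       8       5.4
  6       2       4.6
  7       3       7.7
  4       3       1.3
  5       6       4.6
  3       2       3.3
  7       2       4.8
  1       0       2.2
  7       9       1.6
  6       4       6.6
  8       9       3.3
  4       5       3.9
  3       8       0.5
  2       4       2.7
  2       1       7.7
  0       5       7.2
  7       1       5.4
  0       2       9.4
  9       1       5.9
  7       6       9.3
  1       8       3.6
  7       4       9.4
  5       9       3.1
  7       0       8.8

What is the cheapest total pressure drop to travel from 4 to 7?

6.7 kPa

Compare a few routes:
4 → 2 → 7: 2.7+4.8 = 7.5
4 → 5 → 9 → 7: 3.9+3.1+1.6 = 8.6
4 → 3 → 8 → 9 → 7: 1.3+0.5+3.3+1.6 = 6.7
The minimum is 6.7 kPa via 4 → 3 → 8 → 9 → 7.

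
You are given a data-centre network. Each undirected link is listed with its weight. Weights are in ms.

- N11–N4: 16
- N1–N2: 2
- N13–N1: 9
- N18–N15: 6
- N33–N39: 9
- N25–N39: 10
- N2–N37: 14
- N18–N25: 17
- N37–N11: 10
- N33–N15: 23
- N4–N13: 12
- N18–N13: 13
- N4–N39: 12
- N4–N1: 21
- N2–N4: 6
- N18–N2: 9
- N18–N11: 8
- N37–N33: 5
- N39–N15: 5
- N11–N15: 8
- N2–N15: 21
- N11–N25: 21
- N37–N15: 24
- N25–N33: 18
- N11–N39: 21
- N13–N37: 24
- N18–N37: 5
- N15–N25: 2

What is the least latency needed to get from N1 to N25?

19 ms

Settle nodes by increasing distance from N1:
N1: 0
N2: 2  (via N1)
N4: 8  (via N2)
N13: 9  (via N1)
N18: 11  (via N2)
N37: 16  (via N2)
N15: 17  (via N18)
N25: 19  (via N15)
Shortest route: N1–N2–N18–N15–N25 = 19 ms.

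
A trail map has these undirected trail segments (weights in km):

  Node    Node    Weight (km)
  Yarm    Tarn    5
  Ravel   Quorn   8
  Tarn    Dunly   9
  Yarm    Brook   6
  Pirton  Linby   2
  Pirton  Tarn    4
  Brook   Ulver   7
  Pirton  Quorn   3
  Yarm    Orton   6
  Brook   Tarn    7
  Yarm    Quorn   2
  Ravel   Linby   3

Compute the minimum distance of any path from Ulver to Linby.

Settle nodes by increasing distance from Ulver:
Ulver: 0
Brook: 7  (via Ulver)
Yarm: 13  (via Brook)
Tarn: 14  (via Brook)
Quorn: 15  (via Yarm)
Pirton: 18  (via Tarn)
Orton: 19  (via Yarm)
Linby: 20  (via Pirton)
Shortest route: Ulver → Brook → Tarn → Pirton → Linby = 20 km.

20 km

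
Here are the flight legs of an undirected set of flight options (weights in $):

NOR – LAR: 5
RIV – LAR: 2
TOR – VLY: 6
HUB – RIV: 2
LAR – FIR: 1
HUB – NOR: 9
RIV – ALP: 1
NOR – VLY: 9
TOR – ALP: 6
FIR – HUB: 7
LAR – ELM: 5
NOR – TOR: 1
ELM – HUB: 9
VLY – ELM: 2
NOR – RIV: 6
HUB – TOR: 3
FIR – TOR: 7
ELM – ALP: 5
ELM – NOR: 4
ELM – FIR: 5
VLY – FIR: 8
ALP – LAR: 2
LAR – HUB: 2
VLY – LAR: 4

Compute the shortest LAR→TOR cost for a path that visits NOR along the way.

$6

Best LAR to NOR: LAR–NOR costing 5
Shortest NOR→TOR: NOR–TOR = 1
Total via NOR: 5 + 1 = $6.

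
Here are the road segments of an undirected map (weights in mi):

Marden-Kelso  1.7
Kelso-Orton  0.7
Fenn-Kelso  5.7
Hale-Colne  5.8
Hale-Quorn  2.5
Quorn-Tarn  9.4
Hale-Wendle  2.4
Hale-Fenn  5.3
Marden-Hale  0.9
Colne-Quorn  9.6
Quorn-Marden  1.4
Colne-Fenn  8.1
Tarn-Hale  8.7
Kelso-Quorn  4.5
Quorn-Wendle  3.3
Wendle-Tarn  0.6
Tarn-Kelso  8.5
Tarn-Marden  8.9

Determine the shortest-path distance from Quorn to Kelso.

Candidate routes:
Quorn–Kelso: 4.5 = 4.5
Quorn–Marden–Kelso: 1.4+1.7 = 3.1
Quorn–Hale–Marden–Kelso: 2.5+0.9+1.7 = 5.1
The minimum is 3.1 mi via Quorn–Marden–Kelso.

3.1 mi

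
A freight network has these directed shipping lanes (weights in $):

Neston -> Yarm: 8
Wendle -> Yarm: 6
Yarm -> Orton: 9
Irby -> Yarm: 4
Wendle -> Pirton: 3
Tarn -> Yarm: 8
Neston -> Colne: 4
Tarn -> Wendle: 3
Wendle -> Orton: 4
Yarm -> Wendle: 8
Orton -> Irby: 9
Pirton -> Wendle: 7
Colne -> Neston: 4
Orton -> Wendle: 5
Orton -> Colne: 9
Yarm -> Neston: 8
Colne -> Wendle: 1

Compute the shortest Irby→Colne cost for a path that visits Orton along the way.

$22

Best Irby to Orton: Irby → Yarm → Orton costing 13
Best Orton to Colne: Orton → Colne costing 9
Total via Orton: 13 + 9 = $22.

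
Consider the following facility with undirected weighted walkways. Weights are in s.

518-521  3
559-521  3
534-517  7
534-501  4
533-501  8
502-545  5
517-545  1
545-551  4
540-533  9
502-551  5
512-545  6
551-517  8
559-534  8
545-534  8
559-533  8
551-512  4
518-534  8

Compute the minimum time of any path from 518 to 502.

21 s

Enumerating some paths:
518 - 534 - 517 - 545 - 551 - 502: 8+7+1+4+5 = 25
518 - 534 - 545 - 502: 8+8+5 = 21
Cheapest is 518 - 534 - 545 - 502 at 21 s.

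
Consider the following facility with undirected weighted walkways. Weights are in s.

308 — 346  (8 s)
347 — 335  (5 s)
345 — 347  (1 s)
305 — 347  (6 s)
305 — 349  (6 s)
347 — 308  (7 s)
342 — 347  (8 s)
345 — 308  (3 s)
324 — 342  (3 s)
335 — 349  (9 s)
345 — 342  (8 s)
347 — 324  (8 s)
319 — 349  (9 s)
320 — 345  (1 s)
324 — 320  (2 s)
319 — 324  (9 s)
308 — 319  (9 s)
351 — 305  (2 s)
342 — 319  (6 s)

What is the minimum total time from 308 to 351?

Enumerating some paths:
308–345–320–324–347–305–351: 3+1+2+8+6+2 = 22
308–345–347–305–351: 3+1+6+2 = 12
308–347–305–351: 7+6+2 = 15
The minimum is 12 s via 308–345–347–305–351.

12 s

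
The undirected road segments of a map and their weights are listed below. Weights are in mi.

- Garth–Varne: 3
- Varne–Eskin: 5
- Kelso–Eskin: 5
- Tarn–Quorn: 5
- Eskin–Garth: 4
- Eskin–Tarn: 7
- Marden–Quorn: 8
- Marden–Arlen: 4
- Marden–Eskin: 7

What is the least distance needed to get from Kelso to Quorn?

Candidate routes:
Kelso → Eskin → Tarn → Quorn: 5+7+5 = 17
Kelso → Eskin → Marden → Quorn: 5+7+8 = 20
The minimum is 17 mi via Kelso → Eskin → Tarn → Quorn.

17 mi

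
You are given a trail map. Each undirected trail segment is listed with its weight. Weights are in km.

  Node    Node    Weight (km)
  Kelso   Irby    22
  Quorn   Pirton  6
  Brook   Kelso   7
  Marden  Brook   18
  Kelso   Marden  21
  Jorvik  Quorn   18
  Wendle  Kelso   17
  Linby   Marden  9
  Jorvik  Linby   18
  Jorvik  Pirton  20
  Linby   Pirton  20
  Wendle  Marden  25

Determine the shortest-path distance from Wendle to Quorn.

60 km

Shortest distances from Wendle:
Wendle: 0
Kelso: 17  (via Wendle)
Brook: 24  (via Kelso)
Marden: 25  (via Wendle)
Linby: 34  (via Marden)
Irby: 39  (via Kelso)
Jorvik: 52  (via Linby)
Pirton: 54  (via Linby)
Quorn: 60  (via Pirton)
Shortest route: Wendle–Marden–Linby–Pirton–Quorn = 60 km.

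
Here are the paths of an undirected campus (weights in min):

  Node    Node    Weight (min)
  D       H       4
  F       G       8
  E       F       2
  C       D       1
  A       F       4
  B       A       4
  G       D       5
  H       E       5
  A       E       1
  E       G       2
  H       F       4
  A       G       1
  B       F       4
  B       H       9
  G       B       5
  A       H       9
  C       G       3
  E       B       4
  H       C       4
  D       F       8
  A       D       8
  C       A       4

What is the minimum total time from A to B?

4 min

Compare a few routes:
A → G → B: 1+5 = 6
A → B: 4 = 4
A → E → B: 1+4 = 5
Cheapest is A → B at 4 min.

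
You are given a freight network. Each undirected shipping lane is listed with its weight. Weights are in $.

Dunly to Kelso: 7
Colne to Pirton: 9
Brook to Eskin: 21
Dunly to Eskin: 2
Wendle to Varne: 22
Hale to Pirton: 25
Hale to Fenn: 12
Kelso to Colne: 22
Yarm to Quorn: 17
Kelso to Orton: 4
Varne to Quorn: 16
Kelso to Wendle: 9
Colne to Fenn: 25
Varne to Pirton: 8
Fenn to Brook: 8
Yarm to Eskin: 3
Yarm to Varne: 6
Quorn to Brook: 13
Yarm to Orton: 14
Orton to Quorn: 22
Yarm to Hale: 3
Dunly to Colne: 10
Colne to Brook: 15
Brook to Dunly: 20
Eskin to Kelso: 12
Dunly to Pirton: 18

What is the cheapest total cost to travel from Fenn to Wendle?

$36

Running Dijkstra from Fenn:
Fenn: 0
Brook: 8  (via Fenn)
Hale: 12  (via Fenn)
Yarm: 15  (via Hale)
Eskin: 18  (via Yarm)
Dunly: 20  (via Eskin)
Quorn: 21  (via Brook)
Varne: 21  (via Yarm)
Colne: 23  (via Brook)
Kelso: 27  (via Dunly)
Pirton: 29  (via Varne)
Orton: 29  (via Yarm)
Wendle: 36  (via Kelso)
Shortest route: Fenn–Hale–Yarm–Eskin–Dunly–Kelso–Wendle = $36.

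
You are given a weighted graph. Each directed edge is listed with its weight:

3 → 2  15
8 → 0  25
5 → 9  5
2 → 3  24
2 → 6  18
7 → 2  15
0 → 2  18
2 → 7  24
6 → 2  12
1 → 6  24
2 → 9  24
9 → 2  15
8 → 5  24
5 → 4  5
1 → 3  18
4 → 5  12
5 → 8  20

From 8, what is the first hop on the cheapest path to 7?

0

Enumerating some paths:
8 - 5 - 9 - 2 - 7: 24+5+15+24 = 68
8 - 0 - 2 - 7: 25+18+24 = 67
The minimum is 67 via 8 - 0 - 2 - 7.
So from 8 the first move is to 0.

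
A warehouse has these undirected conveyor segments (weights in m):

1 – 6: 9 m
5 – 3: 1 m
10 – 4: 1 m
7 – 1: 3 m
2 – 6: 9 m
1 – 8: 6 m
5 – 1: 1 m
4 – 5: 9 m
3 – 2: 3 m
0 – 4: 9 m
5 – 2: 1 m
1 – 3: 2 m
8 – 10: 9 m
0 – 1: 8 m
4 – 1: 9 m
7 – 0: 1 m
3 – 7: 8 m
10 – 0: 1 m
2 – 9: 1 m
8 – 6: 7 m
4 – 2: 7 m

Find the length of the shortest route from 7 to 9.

6 m

Enumerating some paths:
7–1–5–2–9: 3+1+1+1 = 6
7–1–3–5–2–9: 3+2+1+1+1 = 8
7–1–3–2–9: 3+2+3+1 = 9
7–1–5–3–2–9: 3+1+1+3+1 = 9
The minimum is 6 m via 7–1–5–2–9.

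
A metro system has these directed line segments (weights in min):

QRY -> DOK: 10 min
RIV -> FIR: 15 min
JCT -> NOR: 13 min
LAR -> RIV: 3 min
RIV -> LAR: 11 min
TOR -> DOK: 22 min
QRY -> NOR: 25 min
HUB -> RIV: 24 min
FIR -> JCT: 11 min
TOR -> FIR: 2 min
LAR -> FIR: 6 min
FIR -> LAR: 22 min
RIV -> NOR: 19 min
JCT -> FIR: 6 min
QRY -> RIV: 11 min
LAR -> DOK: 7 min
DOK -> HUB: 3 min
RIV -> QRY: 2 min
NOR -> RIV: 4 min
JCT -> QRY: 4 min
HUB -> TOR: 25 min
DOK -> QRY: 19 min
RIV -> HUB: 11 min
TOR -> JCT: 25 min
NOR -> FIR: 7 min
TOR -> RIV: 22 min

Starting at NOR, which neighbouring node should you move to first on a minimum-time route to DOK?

Candidate routes:
NOR - RIV - LAR - DOK: 4+11+7 = 22
NOR - FIR - JCT - QRY - DOK: 7+11+4+10 = 32
NOR - RIV - QRY - DOK: 4+2+10 = 16
The minimum is 16 min via NOR - RIV - QRY - DOK.
So from NOR the first move is to RIV.

RIV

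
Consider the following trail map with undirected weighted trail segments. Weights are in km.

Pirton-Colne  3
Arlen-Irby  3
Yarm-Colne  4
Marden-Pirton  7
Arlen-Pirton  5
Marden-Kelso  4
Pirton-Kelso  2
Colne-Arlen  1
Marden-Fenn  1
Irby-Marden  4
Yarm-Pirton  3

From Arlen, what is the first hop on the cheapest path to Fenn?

Compare a few routes:
Arlen - Pirton - Kelso - Marden - Fenn: 5+2+4+1 = 12
Arlen - Colne - Pirton - Kelso - Marden - Fenn: 1+3+2+4+1 = 11
Arlen - Colne - Pirton - Marden - Fenn: 1+3+7+1 = 12
Arlen - Irby - Marden - Fenn: 3+4+1 = 8
The minimum is 8 km via Arlen - Irby - Marden - Fenn.
So from Arlen the first move is to Irby.

Irby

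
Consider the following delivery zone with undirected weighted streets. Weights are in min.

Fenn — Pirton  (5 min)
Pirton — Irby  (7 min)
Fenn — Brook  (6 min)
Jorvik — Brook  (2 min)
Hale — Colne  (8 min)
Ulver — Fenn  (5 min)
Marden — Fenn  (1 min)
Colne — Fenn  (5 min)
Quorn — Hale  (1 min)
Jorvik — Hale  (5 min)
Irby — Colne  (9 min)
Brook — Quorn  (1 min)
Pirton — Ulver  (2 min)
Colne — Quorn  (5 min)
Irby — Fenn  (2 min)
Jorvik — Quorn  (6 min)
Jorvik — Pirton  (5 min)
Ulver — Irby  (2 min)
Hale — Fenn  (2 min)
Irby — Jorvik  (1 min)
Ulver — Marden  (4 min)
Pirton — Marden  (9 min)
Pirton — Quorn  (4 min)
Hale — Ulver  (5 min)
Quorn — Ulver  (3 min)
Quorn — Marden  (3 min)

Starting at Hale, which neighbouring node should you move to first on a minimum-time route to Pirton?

Quorn

Compare a few routes:
Hale - Quorn - Pirton: 1+4 = 5
Hale - Ulver - Pirton: 5+2 = 7
Hale - Quorn - Ulver - Pirton: 1+3+2 = 6
The minimum is 5 min via Hale - Quorn - Pirton.
So from Hale the first move is to Quorn.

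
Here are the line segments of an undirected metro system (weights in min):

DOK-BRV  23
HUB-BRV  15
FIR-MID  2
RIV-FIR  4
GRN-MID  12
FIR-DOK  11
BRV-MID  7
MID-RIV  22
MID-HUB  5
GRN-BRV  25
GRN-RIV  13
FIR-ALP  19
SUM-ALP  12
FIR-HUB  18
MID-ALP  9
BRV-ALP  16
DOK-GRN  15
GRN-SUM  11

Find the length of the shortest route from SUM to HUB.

26 min

Candidate routes:
SUM–GRN–MID–HUB: 11+12+5 = 28
SUM–ALP–MID–HUB: 12+9+5 = 26
Cheapest is SUM–ALP–MID–HUB at 26 min.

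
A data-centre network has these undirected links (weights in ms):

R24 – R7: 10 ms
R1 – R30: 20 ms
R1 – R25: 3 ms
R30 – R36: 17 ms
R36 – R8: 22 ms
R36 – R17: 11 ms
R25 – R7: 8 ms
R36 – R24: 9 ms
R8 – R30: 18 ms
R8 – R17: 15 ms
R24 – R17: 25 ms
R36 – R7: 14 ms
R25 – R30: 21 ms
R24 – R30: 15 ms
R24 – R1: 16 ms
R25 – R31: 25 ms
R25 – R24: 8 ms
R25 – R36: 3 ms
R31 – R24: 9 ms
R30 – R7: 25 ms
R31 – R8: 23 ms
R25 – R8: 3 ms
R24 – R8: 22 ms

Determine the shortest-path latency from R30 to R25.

20 ms

Candidate routes:
R30–R25: 21 = 21
R30–R8–R25: 18+3 = 21
R30–R36–R25: 17+3 = 20
Cheapest is R30–R36–R25 at 20 ms.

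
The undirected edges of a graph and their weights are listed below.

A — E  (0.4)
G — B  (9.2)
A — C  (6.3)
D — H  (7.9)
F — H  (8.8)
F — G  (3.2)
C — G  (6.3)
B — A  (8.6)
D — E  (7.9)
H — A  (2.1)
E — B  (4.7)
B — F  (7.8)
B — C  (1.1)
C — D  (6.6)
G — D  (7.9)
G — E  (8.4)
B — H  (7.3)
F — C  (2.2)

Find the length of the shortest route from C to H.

8.3

Running Dijkstra from C:
C: 0
B: 1.1  (via C)
F: 2.2  (via C)
G: 5.4  (via F)
E: 5.8  (via B)
A: 6.2  (via E)
D: 6.6  (via C)
H: 8.3  (via A)
Shortest route: C → B → E → A → H = 8.3.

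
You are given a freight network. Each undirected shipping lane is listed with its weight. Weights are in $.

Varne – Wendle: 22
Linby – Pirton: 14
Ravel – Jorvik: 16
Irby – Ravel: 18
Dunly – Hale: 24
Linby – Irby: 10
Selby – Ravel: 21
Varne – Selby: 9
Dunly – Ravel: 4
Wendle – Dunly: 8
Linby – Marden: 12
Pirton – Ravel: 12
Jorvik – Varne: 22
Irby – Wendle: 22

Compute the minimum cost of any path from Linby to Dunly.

$30

Candidate routes:
Linby - Pirton - Ravel - Dunly: 14+12+4 = 30
Linby - Irby - Wendle - Dunly: 10+22+8 = 40
Linby - Irby - Ravel - Dunly: 10+18+4 = 32
Cheapest is Linby - Pirton - Ravel - Dunly at $30.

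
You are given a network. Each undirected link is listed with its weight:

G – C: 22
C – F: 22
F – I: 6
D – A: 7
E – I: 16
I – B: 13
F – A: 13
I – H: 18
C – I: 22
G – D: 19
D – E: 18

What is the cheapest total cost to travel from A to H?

Compare a few routes:
A–D–E–I–H: 7+18+16+18 = 59
A–D–G–C–I–H: 7+19+22+22+18 = 88
A–F–I–H: 13+6+18 = 37
A–F–C–I–H: 13+22+22+18 = 75
Cheapest is A–F–I–H at 37.

37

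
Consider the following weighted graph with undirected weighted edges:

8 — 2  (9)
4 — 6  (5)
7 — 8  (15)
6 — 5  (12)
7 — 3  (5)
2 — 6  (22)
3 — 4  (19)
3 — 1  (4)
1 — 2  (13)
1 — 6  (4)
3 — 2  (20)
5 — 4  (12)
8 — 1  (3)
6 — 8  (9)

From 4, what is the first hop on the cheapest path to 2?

6

Enumerating some paths:
4 - 6 - 8 - 2: 5+9+9 = 23
4 - 6 - 1 - 8 - 2: 5+4+3+9 = 21
4 - 6 - 1 - 2: 5+4+13 = 22
The minimum is 21 via 4 - 6 - 1 - 8 - 2.
So from 4 the first move is to 6.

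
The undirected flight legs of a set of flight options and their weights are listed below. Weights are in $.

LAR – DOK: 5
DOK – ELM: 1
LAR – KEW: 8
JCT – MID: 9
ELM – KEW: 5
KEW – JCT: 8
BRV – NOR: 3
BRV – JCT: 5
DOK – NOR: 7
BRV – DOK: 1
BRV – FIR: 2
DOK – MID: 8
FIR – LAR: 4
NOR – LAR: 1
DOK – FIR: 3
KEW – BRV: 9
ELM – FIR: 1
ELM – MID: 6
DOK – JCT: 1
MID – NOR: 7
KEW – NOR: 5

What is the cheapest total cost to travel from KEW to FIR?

$6

Compare a few routes:
KEW–ELM–FIR: 5+1 = 6
KEW–ELM–DOK–FIR: 5+1+3 = 9
The minimum is $6 via KEW–ELM–FIR.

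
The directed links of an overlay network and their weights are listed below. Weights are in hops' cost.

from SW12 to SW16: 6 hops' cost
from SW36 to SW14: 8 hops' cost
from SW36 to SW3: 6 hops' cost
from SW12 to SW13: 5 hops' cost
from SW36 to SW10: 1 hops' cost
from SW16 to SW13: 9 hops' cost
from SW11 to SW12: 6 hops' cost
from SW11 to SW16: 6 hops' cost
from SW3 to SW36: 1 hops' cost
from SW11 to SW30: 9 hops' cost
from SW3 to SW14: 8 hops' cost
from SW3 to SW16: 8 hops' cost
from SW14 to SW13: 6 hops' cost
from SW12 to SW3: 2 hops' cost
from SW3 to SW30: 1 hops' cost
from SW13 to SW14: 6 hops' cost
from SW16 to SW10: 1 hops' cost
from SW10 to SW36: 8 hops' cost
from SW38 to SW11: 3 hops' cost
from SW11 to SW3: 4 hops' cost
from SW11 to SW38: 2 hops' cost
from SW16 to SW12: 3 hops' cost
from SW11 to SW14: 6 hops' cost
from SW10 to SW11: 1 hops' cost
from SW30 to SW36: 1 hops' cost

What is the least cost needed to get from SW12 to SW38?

Shortest distances from SW12:
SW12: 0
SW3: 2  (via SW12)
SW30: 3  (via SW3)
SW36: 3  (via SW3)
SW10: 4  (via SW36)
SW13: 5  (via SW12)
SW11: 5  (via SW10)
SW16: 6  (via SW12)
SW38: 7  (via SW11)
Shortest route: SW12–SW3–SW36–SW10–SW11–SW38 = 7 hops' cost.

7 hops' cost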